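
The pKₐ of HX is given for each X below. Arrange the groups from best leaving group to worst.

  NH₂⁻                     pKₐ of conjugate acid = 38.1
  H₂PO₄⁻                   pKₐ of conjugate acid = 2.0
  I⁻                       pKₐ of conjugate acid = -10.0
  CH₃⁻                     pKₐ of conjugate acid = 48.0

Lower conjugate-acid pKₐ ⇒ weaker base ⇒ better leaving group.
Sorting by the given values: I⁻ (-10.0), H₂PO₄⁻ (2.0), NH₂⁻ (38.1), CH₃⁻ (48.0).

I⁻ > H₂PO₄⁻ > NH₂⁻ > CH₃⁻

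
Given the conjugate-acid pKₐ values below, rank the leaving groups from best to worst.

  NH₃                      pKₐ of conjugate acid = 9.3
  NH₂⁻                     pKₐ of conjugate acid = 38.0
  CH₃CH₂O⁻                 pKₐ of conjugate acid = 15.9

NH₃ > CH₃CH₂O⁻ > NH₂⁻

Lower conjugate-acid pKₐ ⇒ weaker base ⇒ better leaving group.
Sorting by the given values: NH₃ (9.3), CH₃CH₂O⁻ (15.9), NH₂⁻ (38.0).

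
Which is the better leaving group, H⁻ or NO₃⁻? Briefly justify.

NO₃⁻ is the better leaving group.
pKₐ(HNO₃) ≈ -1.3 versus pKₐ(H₂) ≈ 36: NO₃⁻ is the much weaker base.
Resonance-delocalised over three oxygens.

NO₃⁻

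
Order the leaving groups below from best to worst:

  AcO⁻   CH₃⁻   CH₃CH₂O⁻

Leaving-group ability tracks the stability of the departed species; conjugate-acid pKₐ is the usual yardstick (lower pKₐ → better LG).
AcO⁻: pKₐ(CH₃COOH) ≈ 4.8
CH₃CH₂O⁻: pKₐ(CH₃CH₂OH) ≈ 16
CH₃⁻: pKₐ(CH₄) ≈ 48

AcO⁻ > CH₃CH₂O⁻ > CH₃⁻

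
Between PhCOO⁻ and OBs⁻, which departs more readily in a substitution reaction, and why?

OBs⁻ is the better leaving group.
pKₐ(p-BrC₆H₄SO₃H) ≈ -2.8 versus pKₐ(C₆H₅COOH) ≈ 4.2: OBs⁻ is the much weaker base.
Arenesulfonate with a p-bromo substituent.

OBs⁻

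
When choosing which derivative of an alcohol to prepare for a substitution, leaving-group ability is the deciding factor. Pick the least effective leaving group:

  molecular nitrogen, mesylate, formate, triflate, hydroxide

hydroxide

molecular nitrogen: no meaningful conjugate acid; N₂ departs as an exceptionally stable neutral molecule
triflate: pKₐ(CF₃SO₃H (triflic acid)) ≈ -14
mesylate: pKₐ(CH₃SO₃H (MsOH)) ≈ -1.9
formate: pKₐ(HCOOH) ≈ 3.8
hydroxide: pKₐ(H₂O) ≈ 15.7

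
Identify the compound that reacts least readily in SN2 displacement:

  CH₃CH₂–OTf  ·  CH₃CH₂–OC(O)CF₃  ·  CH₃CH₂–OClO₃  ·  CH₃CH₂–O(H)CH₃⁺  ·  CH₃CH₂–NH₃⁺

CH₃CH₂–NH₃⁺

Identical carbon frameworks mean the comparison reduces to leaving-group quality.
Rank by basicity of the departing species: weakest base leaves most easily.
CH₃CH₂–OTf loses OTf⁻: pKₐ(CF₃SO₃H (triflic acid)) ≈ -14
CH₃CH₂–OClO₃ loses ClO₄⁻: pKₐ(HClO₄) ≈ -10
CH₃CH₂–O(H)CH₃⁺ loses R'OH: pKₐ(R'OH₂⁺) ≈ -2.4
CH₃CH₂–OC(O)CF₃ loses CF₃COO⁻: pKₐ(CF₃COOH) ≈ 0.2
CH₃CH₂–NH₃⁺ loses NH₃: pKₐ(NH₄⁺) ≈ 9.2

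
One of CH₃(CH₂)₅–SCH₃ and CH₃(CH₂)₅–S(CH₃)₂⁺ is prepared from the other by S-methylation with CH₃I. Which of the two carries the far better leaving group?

CH₃(CH₂)₅–S(CH₃)₂⁺

From CH₃(CH₂)₅–SCH₃ the departing group would be RS⁻ (pKₐ(RSH (a thiol)) ≈ 10.5). Moderately basic; rarely leaves without activation.
From CH₃(CH₂)₅–S(CH₃)₂⁺ the leaving group is SR'₂ (pKₐ(R'₂SH⁺) ≈ -7). Neutral; leaves from a sulfonium salt (R–SR'₂⁺).
S-methylation with CH₃I works by allowing neutral dimethyl sulfide, rather than methanethiolate, to depart, making CH₃(CH₂)₅–S(CH₃)₂⁺ enormously more reactive.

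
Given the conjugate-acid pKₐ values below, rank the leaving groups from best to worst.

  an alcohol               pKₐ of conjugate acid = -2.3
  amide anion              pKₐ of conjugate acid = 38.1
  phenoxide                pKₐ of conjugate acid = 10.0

an alcohol > phenoxide > amide anion

Lower conjugate-acid pKₐ ⇒ weaker base ⇒ better leaving group.
Sorting by the given values: an alcohol (-2.3), phenoxide (10.0), amide anion (38.1).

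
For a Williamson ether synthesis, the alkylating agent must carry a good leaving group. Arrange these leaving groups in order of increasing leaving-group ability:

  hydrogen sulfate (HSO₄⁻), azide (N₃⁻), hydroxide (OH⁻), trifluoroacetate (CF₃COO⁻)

hydroxide (OH⁻) < azide (N₃⁻) < trifluoroacetate (CF₃COO⁻) < hydrogen sulfate (HSO₄⁻)

Rank by basicity of the departing species: weakest base leaves most easily.
hydrogen sulfate (HSO₄⁻): pKₐ(H₂SO₄) ≈ -3
trifluoroacetate (CF₃COO⁻): pKₐ(CF₃COOH) ≈ 0.2
azide (N₃⁻): pKₐ(HN₃) ≈ 4.7
hydroxide (OH⁻): pKₐ(H₂O) ≈ 15.7
The question asks for worst first, so the sequence is read in increasing leaving-group ability.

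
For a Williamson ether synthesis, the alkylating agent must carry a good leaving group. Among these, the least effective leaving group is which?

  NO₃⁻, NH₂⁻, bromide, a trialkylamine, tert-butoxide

Rank by basicity of the departing species: weakest base leaves most easily.
bromide: pKₐ(HBr) ≈ -9
NO₃⁻: pKₐ(HNO₃) ≈ -1.3
a trialkylamine: pKₐ(R'₃NH⁺) ≈ 10.7
tert-butoxide: pKₐ(t-BuOH) ≈ 18
NH₂⁻: pKₐ(NH₃) ≈ 38

NH₂⁻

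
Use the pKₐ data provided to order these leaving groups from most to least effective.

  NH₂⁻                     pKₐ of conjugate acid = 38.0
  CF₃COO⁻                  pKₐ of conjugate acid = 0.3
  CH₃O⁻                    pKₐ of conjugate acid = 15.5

Lower conjugate-acid pKₐ ⇒ weaker base ⇒ better leaving group.
Sorting by the given values: CF₃COO⁻ (0.3), CH₃O⁻ (15.5), NH₂⁻ (38.0).

CF₃COO⁻ > CH₃O⁻ > NH₂⁻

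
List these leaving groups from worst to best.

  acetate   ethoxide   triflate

ethoxide < acetate < triflate

Leaving-group ability tracks the stability of the departed species; conjugate-acid pKₐ is the usual yardstick (lower pKₐ → better LG).
triflate: pKₐ(CF₃SO₃H (triflic acid)) ≈ -14
acetate: pKₐ(CH₃COOH) ≈ 4.8
ethoxide: pKₐ(CH₃CH₂OH) ≈ 16
The question asks for worst first, so the sequence is read in increasing leaving-group ability.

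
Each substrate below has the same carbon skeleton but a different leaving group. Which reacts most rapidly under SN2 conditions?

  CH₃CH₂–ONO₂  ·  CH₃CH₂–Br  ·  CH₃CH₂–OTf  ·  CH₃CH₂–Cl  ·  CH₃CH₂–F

CH₃CH₂–OTf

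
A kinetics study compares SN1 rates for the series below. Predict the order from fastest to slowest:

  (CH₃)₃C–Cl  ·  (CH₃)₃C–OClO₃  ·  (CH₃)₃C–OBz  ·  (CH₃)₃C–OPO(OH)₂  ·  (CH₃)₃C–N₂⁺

(CH₃)₃C–N₂⁺ > (CH₃)₃C–OClO₃ > (CH₃)₃C–Cl > (CH₃)₃C–OPO(OH)₂ > (CH₃)₃C–OBz

With the same alkyl group throughout, only the leaving group differentiates the rates.
Leaving-group ability tracks the stability of the departed species; conjugate-acid pKₐ is the usual yardstick (lower pKₐ → better LG).
(CH₃)₃C–N₂⁺ loses N₂: no meaningful conjugate acid; N₂ departs as an exceptionally stable neutral molecule
(CH₃)₃C–OClO₃ loses ClO₄⁻: pKₐ(HClO₄) ≈ -10
(CH₃)₃C–Cl loses Cl⁻: pKₐ(HCl) ≈ -7
(CH₃)₃C–OPO(OH)₂ loses H₂PO₄⁻: pKₐ(H₃PO₄) ≈ 2.1
(CH₃)₃C–OBz loses PhCOO⁻: pKₐ(C₆H₅COOH) ≈ 4.2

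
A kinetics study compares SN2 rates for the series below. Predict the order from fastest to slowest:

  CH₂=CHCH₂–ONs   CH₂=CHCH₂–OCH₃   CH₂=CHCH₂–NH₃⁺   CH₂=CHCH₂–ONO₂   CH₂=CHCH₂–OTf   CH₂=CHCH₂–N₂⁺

CH₂=CHCH₂–N₂⁺ > CH₂=CHCH₂–OTf > CH₂=CHCH₂–ONs > CH₂=CHCH₂–ONO₂ > CH₂=CHCH₂–NH₃⁺ > CH₂=CHCH₂–OCH₃

Identical carbon frameworks mean the comparison reduces to leaving-group quality.
The more stable X⁻ (or X) is on its own — i.e. the weaker a base it is — the better a leaving group it makes.
CH₂=CHCH₂–N₂⁺ loses N₂: no meaningful conjugate acid; N₂ departs as an exceptionally stable neutral molecule
CH₂=CHCH₂–OTf loses OTf⁻: pKₐ(CF₃SO₃H (triflic acid)) ≈ -14
CH₂=CHCH₂–ONs loses ONs⁻: pKₐ(p-O₂NC₆H₄SO₃H) ≈ -3.5
CH₂=CHCH₂–ONO₂ loses NO₃⁻: pKₐ(HNO₃) ≈ -1.3
CH₂=CHCH₂–NH₃⁺ loses NH₃: pKₐ(NH₄⁺) ≈ 9.2
CH₂=CHCH₂–OCH₃ loses CH₃O⁻: pKₐ(CH₃OH) ≈ 15.5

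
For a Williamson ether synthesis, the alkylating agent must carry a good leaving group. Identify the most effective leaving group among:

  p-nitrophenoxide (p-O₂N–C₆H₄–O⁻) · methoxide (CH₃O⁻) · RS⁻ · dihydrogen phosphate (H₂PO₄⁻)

dihydrogen phosphate (H₂PO₄⁻)

dihydrogen phosphate (H₂PO₄⁻): pKₐ(H₃PO₄) ≈ 2.1
p-nitrophenoxide (p-O₂N–C₆H₄–O⁻): pKₐ(p-nitrophenol) ≈ 7.2
RS⁻: pKₐ(RSH (a thiol)) ≈ 10.5
methoxide (CH₃O⁻): pKₐ(CH₃OH) ≈ 15.5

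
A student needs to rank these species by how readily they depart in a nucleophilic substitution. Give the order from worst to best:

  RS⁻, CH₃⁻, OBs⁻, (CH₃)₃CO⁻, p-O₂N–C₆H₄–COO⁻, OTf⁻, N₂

Leaving-group ability tracks the stability of the departed species; conjugate-acid pKₐ is the usual yardstick (lower pKₐ → better LG).
N₂: no meaningful conjugate acid; N₂ departs as an exceptionally stable neutral molecule
OTf⁻: pKₐ(CF₃SO₃H (triflic acid)) ≈ -14
OBs⁻: pKₐ(p-BrC₆H₄SO₃H) ≈ -2.8
p-O₂N–C₆H₄–COO⁻: pKₐ(p-nitrobenzoic acid) ≈ 3.4
RS⁻: pKₐ(RSH (a thiol)) ≈ 10.5
(CH₃)₃CO⁻: pKₐ(t-BuOH) ≈ 18
CH₃⁻: pKₐ(CH₄) ≈ 48
Listed from poorest to best leaving group as asked.

CH₃⁻ < (CH₃)₃CO⁻ < RS⁻ < p-O₂N–C₆H₄–COO⁻ < OBs⁻ < OTf⁻ < N₂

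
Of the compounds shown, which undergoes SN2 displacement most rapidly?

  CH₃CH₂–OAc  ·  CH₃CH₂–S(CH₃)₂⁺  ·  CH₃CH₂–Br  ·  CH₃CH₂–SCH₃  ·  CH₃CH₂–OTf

Same R in every case — rank the leaving groups.
The more stable X⁻ (or X) is on its own — i.e. the weaker a base it is — the better a leaving group it makes.
CH₃CH₂–OTf loses OTf⁻: pKₐ(CF₃SO₃H (triflic acid)) ≈ -14
CH₃CH₂–Br loses Br⁻: pKₐ(HBr) ≈ -9
CH₃CH₂–S(CH₃)₂⁺ loses SR'₂: pKₐ(R'₂SH⁺) ≈ -7
CH₃CH₂–OAc loses AcO⁻: pKₐ(CH₃COOH) ≈ 4.8
CH₃CH₂–SCH₃ loses RS⁻: pKₐ(RSH (a thiol)) ≈ 10.5

CH₃CH₂–OTf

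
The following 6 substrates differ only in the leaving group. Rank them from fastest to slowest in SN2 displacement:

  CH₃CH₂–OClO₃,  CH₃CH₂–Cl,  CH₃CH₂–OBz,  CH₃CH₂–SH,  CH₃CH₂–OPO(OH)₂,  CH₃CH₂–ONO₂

CH₃CH₂–OClO₃ > CH₃CH₂–Cl > CH₃CH₂–ONO₂ > CH₃CH₂–OPO(OH)₂ > CH₃CH₂–OBz > CH₃CH₂–SH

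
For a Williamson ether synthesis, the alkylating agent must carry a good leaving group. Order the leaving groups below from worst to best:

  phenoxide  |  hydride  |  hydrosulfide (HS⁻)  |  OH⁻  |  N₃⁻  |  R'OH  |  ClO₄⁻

hydride < OH⁻ < phenoxide < hydrosulfide (HS⁻) < N₃⁻ < R'OH < ClO₄⁻

A good leaving group is a weak base: the lower the pKₐ of its conjugate acid, the more readily it departs.
ClO₄⁻: pKₐ(HClO₄) ≈ -10
R'OH: pKₐ(R'OH₂⁺) ≈ -2.4
N₃⁻: pKₐ(HN₃) ≈ 4.7
hydrosulfide (HS⁻): pKₐ(H₂S) ≈ 7
phenoxide: pKₐ(C₆H₅OH (phenol)) ≈ 10
OH⁻: pKₐ(H₂O) ≈ 15.7
hydride: pKₐ(H₂) ≈ 36
The question asks for worst first, so the sequence is read in increasing leaving-group ability.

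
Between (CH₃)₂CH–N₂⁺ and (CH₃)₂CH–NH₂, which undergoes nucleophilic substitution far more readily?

(CH₃)₂CH–N₂⁺

From (CH₃)₂CH–NH₂ the departing group would be NH₂⁻ (pKₐ(NH₃) ≈ 38). Extremely strong base; never a leaving group.
From (CH₃)₂CH–N₂⁺ the leaving group is N₂ (no meaningful conjugate acid; N₂ departs as an exceptionally stable neutral molecule).
(In practice (CH₃)₂CH–N₂⁺ is made from (CH₃)₂CH–NH₂ by diazotisation (NaNO₂ / HCl, 0 °C), generating a diazonium salt that expels N₂.)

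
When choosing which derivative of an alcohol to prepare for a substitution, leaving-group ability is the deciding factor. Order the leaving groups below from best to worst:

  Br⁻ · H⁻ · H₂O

A good leaving group is a weak base: the lower the pKₐ of its conjugate acid, the more readily it departs.
Br⁻: pKₐ(HBr) ≈ -9 — weak base; good leaving group
H₂O: pKₐ(H₃O⁺) ≈ -1.7 — neutral; leaves from a protonated alcohol (R–OH₂⁺)
H⁻: pKₐ(H₂) ≈ 36

Br⁻ > H₂O > H⁻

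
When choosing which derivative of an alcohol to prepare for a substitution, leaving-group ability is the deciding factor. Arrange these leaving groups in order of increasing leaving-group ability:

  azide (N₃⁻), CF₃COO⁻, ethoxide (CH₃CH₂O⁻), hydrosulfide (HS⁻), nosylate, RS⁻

Leaving-group ability tracks the stability of the departed species; conjugate-acid pKₐ is the usual yardstick (lower pKₐ → better LG).
nosylate: pKₐ(p-O₂NC₆H₄SO₃H) ≈ -3.5
CF₃COO⁻: pKₐ(CF₃COOH) ≈ 0.2 — strongly electron-withdrawing CF₃ stabilises the carboxylate
azide (N₃⁻): pKₐ(HN₃) ≈ 4.7 — linear, resonance-stabilised
hydrosulfide (HS⁻): pKₐ(H₂S) ≈ 7
RS⁻: pKₐ(RSH (a thiol)) ≈ 10.5
ethoxide (CH₃CH₂O⁻): pKₐ(CH₃CH₂OH) ≈ 16 — strong base; alkoxides do not leave unassisted
Reversing gives the worst-to-best order requested.

ethoxide (CH₃CH₂O⁻) < RS⁻ < hydrosulfide (HS⁻) < azide (N₃⁻) < CF₃COO⁻ < nosylate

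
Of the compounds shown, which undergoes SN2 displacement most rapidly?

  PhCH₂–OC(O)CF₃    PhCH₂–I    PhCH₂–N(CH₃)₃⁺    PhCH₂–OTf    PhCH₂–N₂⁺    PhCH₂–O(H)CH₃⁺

Identical carbon frameworks mean the comparison reduces to leaving-group quality.
A good leaving group is a weak base: the lower the pKₐ of its conjugate acid, the more readily it departs.
PhCH₂–N₂⁺ loses N₂: no meaningful conjugate acid; N₂ departs as an exceptionally stable neutral molecule
PhCH₂–OTf loses OTf⁻: pKₐ(CF₃SO₃H (triflic acid)) ≈ -14
PhCH₂–I loses I⁻: pKₐ(HI) ≈ -10
PhCH₂–O(H)CH₃⁺ loses R'OH: pKₐ(R'OH₂⁺) ≈ -2.4
PhCH₂–OC(O)CF₃ loses CF₃COO⁻: pKₐ(CF₃COOH) ≈ 0.2
PhCH₂–N(CH₃)₃⁺ loses NR'₃: pKₐ(R'₃NH⁺) ≈ 10.7

PhCH₂–N₂⁺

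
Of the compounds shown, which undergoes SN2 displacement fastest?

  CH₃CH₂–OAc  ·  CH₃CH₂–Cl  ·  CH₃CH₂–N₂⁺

The skeletons are identical, so relative rate is governed entirely by leaving-group ability.
Rank by basicity of the departing species: weakest base leaves most easily.
CH₃CH₂–N₂⁺ loses N₂: no meaningful conjugate acid; N₂ departs as an exceptionally stable neutral molecule
CH₃CH₂–Cl loses Cl⁻: pKₐ(HCl) ≈ -7
CH₃CH₂–OAc loses AcO⁻: pKₐ(CH₃COOH) ≈ 4.8

CH₃CH₂–N₂⁺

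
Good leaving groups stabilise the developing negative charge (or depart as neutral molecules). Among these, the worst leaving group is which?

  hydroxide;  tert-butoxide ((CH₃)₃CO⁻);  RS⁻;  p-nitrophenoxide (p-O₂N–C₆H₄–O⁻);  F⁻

tert-butoxide ((CH₃)₃CO⁻)

Leaving-group ability tracks the stability of the departed species; conjugate-acid pKₐ is the usual yardstick (lower pKₐ → better LG).
F⁻: pKₐ(HF) ≈ 3.2
p-nitrophenoxide (p-O₂N–C₆H₄–O⁻): pKₐ(p-nitrophenol) ≈ 7.2
RS⁻: pKₐ(RSH (a thiol)) ≈ 10.5
hydroxide: pKₐ(H₂O) ≈ 15.7
tert-butoxide ((CH₃)₃CO⁻): pKₐ(t-BuOH) ≈ 18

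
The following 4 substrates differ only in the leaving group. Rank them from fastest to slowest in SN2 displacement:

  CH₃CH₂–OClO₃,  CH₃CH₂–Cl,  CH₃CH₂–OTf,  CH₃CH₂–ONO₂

CH₃CH₂–OTf > CH₃CH₂–OClO₃ > CH₃CH₂–Cl > CH₃CH₂–ONO₂

Identical carbon frameworks mean the comparison reduces to leaving-group quality.
The more stable X⁻ (or X) is on its own — i.e. the weaker a base it is — the better a leaving group it makes.
CH₃CH₂–OTf loses OTf⁻: pKₐ(CF₃SO₃H (triflic acid)) ≈ -14
CH₃CH₂–OClO₃ loses ClO₄⁻: pKₐ(HClO₄) ≈ -10
CH₃CH₂–Cl loses Cl⁻: pKₐ(HCl) ≈ -7
CH₃CH₂–ONO₂ loses NO₃⁻: pKₐ(HNO₃) ≈ -1.3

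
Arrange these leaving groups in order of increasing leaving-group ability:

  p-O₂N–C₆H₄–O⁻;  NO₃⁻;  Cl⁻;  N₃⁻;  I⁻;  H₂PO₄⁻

p-O₂N–C₆H₄–O⁻ < N₃⁻ < H₂PO₄⁻ < NO₃⁻ < Cl⁻ < I⁻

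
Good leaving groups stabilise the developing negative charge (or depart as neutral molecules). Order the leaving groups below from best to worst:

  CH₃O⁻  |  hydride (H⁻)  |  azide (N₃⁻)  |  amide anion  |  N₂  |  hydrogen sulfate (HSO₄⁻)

N₂ > hydrogen sulfate (HSO₄⁻) > azide (N₃⁻) > CH₃O⁻ > hydride (H⁻) > amide anion

The more stable X⁻ (or X) is on its own — i.e. the weaker a base it is — the better a leaving group it makes.
N₂: no meaningful conjugate acid; N₂ departs as an exceptionally stable neutral molecule
hydrogen sulfate (HSO₄⁻): pKₐ(H₂SO₄) ≈ -3 — conjugate base of a strong mineral acid
azide (N₃⁻): pKₐ(HN₃) ≈ 4.7
CH₃O⁻: pKₐ(CH₃OH) ≈ 15.5
hydride (H⁻): pKₐ(H₂) ≈ 36 — extremely strong base; leaves only in special hydride-transfer contexts
amide anion: pKₐ(NH₃) ≈ 38 — extremely strong base; never a leaving group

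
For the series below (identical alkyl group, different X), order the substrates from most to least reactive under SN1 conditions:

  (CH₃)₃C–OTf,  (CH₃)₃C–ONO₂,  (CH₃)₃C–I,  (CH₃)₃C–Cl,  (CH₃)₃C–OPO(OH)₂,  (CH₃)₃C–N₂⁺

(CH₃)₃C–N₂⁺ > (CH₃)₃C–OTf > (CH₃)₃C–I > (CH₃)₃C–Cl > (CH₃)₃C–ONO₂ > (CH₃)₃C–OPO(OH)₂

Identical carbon frameworks mean the comparison reduces to leaving-group quality.
Leaving-group ability tracks the stability of the departed species; conjugate-acid pKₐ is the usual yardstick (lower pKₐ → better LG).
(CH₃)₃C–N₂⁺ loses N₂: no meaningful conjugate acid; N₂ departs as an exceptionally stable neutral molecule
(CH₃)₃C–OTf loses OTf⁻: pKₐ(CF₃SO₃H (triflic acid)) ≈ -14
(CH₃)₃C–I loses I⁻: pKₐ(HI) ≈ -10
(CH₃)₃C–Cl loses Cl⁻: pKₐ(HCl) ≈ -7
(CH₃)₃C–ONO₂ loses NO₃⁻: pKₐ(HNO₃) ≈ -1.3
(CH₃)₃C–OPO(OH)₂ loses H₂PO₄⁻: pKₐ(H₃PO₄) ≈ 2.1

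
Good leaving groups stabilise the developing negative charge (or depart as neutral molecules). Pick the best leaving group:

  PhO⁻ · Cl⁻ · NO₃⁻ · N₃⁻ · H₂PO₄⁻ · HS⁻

Cl⁻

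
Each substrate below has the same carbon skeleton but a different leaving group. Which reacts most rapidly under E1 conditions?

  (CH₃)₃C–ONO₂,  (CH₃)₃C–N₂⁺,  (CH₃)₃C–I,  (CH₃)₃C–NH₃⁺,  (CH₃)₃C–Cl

(CH₃)₃C–N₂⁺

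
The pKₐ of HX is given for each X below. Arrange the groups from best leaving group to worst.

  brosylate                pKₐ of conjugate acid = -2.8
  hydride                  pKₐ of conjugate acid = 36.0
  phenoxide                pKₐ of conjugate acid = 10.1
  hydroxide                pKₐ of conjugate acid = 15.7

brosylate > phenoxide > hydroxide > hydride

Lower conjugate-acid pKₐ ⇒ weaker base ⇒ better leaving group.
Sorting by the given values: brosylate (-2.8), phenoxide (10.1), hydroxide (15.7), hydride (36.0).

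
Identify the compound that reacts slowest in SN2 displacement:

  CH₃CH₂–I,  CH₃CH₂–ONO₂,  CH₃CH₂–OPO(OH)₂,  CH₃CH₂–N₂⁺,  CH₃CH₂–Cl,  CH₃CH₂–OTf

Identical carbon frameworks mean the comparison reduces to leaving-group quality.
Leaving-group ability tracks the stability of the departed species; conjugate-acid pKₐ is the usual yardstick (lower pKₐ → better LG).
CH₃CH₂–N₂⁺ loses N₂: no meaningful conjugate acid; N₂ departs as an exceptionally stable neutral molecule
CH₃CH₂–OTf loses OTf⁻: pKₐ(CF₃SO₃H (triflic acid)) ≈ -14
CH₃CH₂–I loses I⁻: pKₐ(HI) ≈ -10
CH₃CH₂–Cl loses Cl⁻: pKₐ(HCl) ≈ -7
CH₃CH₂–ONO₂ loses NO₃⁻: pKₐ(HNO₃) ≈ -1.3
CH₃CH₂–OPO(OH)₂ loses H₂PO₄⁻: pKₐ(H₃PO₄) ≈ 2.1

CH₃CH₂–OPO(OH)₂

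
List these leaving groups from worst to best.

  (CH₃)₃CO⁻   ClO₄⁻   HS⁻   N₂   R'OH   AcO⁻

Rank by basicity of the departing species: weakest base leaves most easily.
N₂: no meaningful conjugate acid; N₂ departs as an exceptionally stable neutral molecule
ClO₄⁻: pKₐ(HClO₄) ≈ -10 — extremely weak base; rarely used for safety reasons
R'OH: pKₐ(R'OH₂⁺) ≈ -2.4 — neutral; leaves from a protonated ether (an oxonium ion, R–O(H)R'⁺)
AcO⁻: pKₐ(CH₃COOH) ≈ 4.8 — resonance-stabilised but still a weak base
HS⁻: pKₐ(H₂S) ≈ 7
(CH₃)₃CO⁻: pKₐ(t-BuOH) ≈ 18 — bulky, strongly basic alkoxide
Reversing gives the worst-to-best order requested.

(CH₃)₃CO⁻ < HS⁻ < AcO⁻ < R'OH < ClO₄⁻ < N₂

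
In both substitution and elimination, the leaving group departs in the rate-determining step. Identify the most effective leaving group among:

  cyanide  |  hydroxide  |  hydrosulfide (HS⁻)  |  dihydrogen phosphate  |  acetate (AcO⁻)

dihydrogen phosphate

The more stable X⁻ (or X) is on its own — i.e. the weaker a base it is — the better a leaving group it makes.
dihydrogen phosphate: pKₐ(H₃PO₄) ≈ 2.1
acetate (AcO⁻): pKₐ(CH₃COOH) ≈ 4.8
hydrosulfide (HS⁻): pKₐ(H₂S) ≈ 7
cyanide: pKₐ(HCN) ≈ 9.2
hydroxide: pKₐ(H₂O) ≈ 15.7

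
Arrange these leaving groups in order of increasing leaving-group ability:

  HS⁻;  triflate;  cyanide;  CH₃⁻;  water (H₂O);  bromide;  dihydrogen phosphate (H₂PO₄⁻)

Leaving-group ability tracks the stability of the departed species; conjugate-acid pKₐ is the usual yardstick (lower pKₐ → better LG).
triflate: pKₐ(CF₃SO₃H (triflic acid)) ≈ -14
bromide: pKₐ(HBr) ≈ -9
water (H₂O): pKₐ(H₃O⁺) ≈ -1.7
dihydrogen phosphate (H₂PO₄⁻): pKₐ(H₃PO₄) ≈ 2.1 — moderate base; biological leaving group after further activation
HS⁻: pKₐ(H₂S) ≈ 7
cyanide: pKₐ(HCN) ≈ 9.2
CH₃⁻: pKₐ(CH₄) ≈ 48 — unstabilised carbanion; the worst conceivable leaving group
Reversing gives the worst-to-best order requested.

CH₃⁻ < cyanide < HS⁻ < dihydrogen phosphate (H₂PO₄⁻) < water (H₂O) < bromide < triflate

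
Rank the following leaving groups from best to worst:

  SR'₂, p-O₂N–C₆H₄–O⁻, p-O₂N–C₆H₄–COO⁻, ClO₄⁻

ClO₄⁻ > SR'₂ > p-O₂N–C₆H₄–COO⁻ > p-O₂N–C₆H₄–O⁻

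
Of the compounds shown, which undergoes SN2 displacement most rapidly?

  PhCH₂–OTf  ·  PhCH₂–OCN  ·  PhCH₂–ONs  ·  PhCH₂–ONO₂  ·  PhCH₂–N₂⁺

PhCH₂–N₂⁺

The skeletons are identical, so relative rate is governed entirely by leaving-group ability.
Rank by basicity of the departing species: weakest base leaves most easily.
PhCH₂–N₂⁺ loses N₂: no meaningful conjugate acid; N₂ departs as an exceptionally stable neutral molecule
PhCH₂–OTf loses OTf⁻: pKₐ(CF₃SO₃H (triflic acid)) ≈ -14
PhCH₂–ONs loses ONs⁻: pKₐ(p-O₂NC₆H₄SO₃H) ≈ -3.5
PhCH₂–ONO₂ loses NO₃⁻: pKₐ(HNO₃) ≈ -1.3
PhCH₂–OCN loses NCO⁻: pKₐ(HOCN) ≈ 3.5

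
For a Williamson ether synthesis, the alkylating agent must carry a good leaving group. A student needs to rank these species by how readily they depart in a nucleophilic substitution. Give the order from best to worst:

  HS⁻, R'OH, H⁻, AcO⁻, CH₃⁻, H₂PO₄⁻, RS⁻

R'OH > H₂PO₄⁻ > AcO⁻ > HS⁻ > RS⁻ > H⁻ > CH₃⁻

R'OH: pKₐ(R'OH₂⁺) ≈ -2.4 — neutral; leaves from a protonated ether (an oxonium ion, R–O(H)R'⁺)
H₂PO₄⁻: pKₐ(H₃PO₄) ≈ 2.1
AcO⁻: pKₐ(CH₃COOH) ≈ 4.8 — resonance-stabilised but still a weak base
HS⁻: pKₐ(H₂S) ≈ 7
RS⁻: pKₐ(RSH (a thiol)) ≈ 10.5 — moderately basic; rarely leaves without activation
H⁻: pKₐ(H₂) ≈ 36
CH₃⁻: pKₐ(CH₄) ≈ 48 — unstabilised carbanion; the worst conceivable leaving group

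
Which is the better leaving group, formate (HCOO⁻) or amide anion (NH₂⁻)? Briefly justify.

formate (HCOO⁻) is the better leaving group.
pKₐ(HCOOH) ≈ 3.8 versus pKₐ(NH₃) ≈ 38: formate (HCOO⁻) is the much weaker base.
Resonance-stabilised carboxylate.

formate (HCOO⁻)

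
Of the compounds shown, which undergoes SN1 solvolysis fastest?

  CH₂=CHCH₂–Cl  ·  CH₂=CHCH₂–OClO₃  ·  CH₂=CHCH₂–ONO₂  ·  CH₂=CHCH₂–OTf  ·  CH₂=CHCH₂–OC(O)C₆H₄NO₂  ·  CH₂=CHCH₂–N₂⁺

CH₂=CHCH₂–N₂⁺

Identical carbon frameworks mean the comparison reduces to leaving-group quality.
The more stable X⁻ (or X) is on its own — i.e. the weaker a base it is — the better a leaving group it makes.
CH₂=CHCH₂–N₂⁺ loses N₂: no meaningful conjugate acid; N₂ departs as an exceptionally stable neutral molecule
CH₂=CHCH₂–OTf loses OTf⁻: pKₐ(CF₃SO₃H (triflic acid)) ≈ -14
CH₂=CHCH₂–OClO₃ loses ClO₄⁻: pKₐ(HClO₄) ≈ -10
CH₂=CHCH₂–Cl loses Cl⁻: pKₐ(HCl) ≈ -7
CH₂=CHCH₂–ONO₂ loses NO₃⁻: pKₐ(HNO₃) ≈ -1.3
CH₂=CHCH₂–OC(O)C₆H₄NO₂ loses p-O₂N–C₆H₄–COO⁻: pKₐ(p-nitrobenzoic acid) ≈ 3.4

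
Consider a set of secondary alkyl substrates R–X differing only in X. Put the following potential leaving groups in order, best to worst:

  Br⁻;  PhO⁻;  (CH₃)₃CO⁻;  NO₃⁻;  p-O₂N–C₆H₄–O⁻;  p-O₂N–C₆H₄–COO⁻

Br⁻ > NO₃⁻ > p-O₂N–C₆H₄–COO⁻ > p-O₂N–C₆H₄–O⁻ > PhO⁻ > (CH₃)₃CO⁻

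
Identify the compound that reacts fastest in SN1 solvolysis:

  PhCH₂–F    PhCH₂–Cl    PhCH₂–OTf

PhCH₂–OTf

Same R in every case — rank the leaving groups.
The more stable X⁻ (or X) is on its own — i.e. the weaker a base it is — the better a leaving group it makes.
PhCH₂–OTf loses OTf⁻: pKₐ(CF₃SO₃H (triflic acid)) ≈ -14
PhCH₂–Cl loses Cl⁻: pKₐ(HCl) ≈ -7
PhCH₂–F loses F⁻: pKₐ(HF) ≈ 3.2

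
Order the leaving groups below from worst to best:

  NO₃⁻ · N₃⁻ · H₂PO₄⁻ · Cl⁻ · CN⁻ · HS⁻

Leaving-group ability tracks the stability of the departed species; conjugate-acid pKₐ is the usual yardstick (lower pKₐ → better LG).
Cl⁻: pKₐ(HCl) ≈ -7 — moderately weak base
NO₃⁻: pKₐ(HNO₃) ≈ -1.3 — resonance-delocalised over three oxygens
H₂PO₄⁻: pKₐ(H₃PO₄) ≈ 2.1
N₃⁻: pKₐ(HN₃) ≈ 4.7
HS⁻: pKₐ(H₂S) ≈ 7 — larger and more polarisable than the oxygen analogue
CN⁻: pKₐ(HCN) ≈ 9.2 — sp carbon stabilises the charge somewhat, but still a poor LG
Reversing gives the worst-to-best order requested.

CN⁻ < HS⁻ < N₃⁻ < H₂PO₄⁻ < NO₃⁻ < Cl⁻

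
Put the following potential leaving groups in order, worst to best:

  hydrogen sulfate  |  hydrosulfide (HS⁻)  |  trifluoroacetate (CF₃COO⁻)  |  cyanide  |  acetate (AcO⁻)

cyanide < hydrosulfide (HS⁻) < acetate (AcO⁻) < trifluoroacetate (CF₃COO⁻) < hydrogen sulfate

The more stable X⁻ (or X) is on its own — i.e. the weaker a base it is — the better a leaving group it makes.
hydrogen sulfate: pKₐ(H₂SO₄) ≈ -3
trifluoroacetate (CF₃COO⁻): pKₐ(CF₃COOH) ≈ 0.2
acetate (AcO⁻): pKₐ(CH₃COOH) ≈ 4.8
hydrosulfide (HS⁻): pKₐ(H₂S) ≈ 7
cyanide: pKₐ(HCN) ≈ 9.2
Listed from poorest to best leaving group as asked.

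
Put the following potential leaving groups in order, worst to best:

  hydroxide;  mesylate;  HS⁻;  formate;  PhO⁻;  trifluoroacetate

Rank by basicity of the departing species: weakest base leaves most easily.
mesylate: pKₐ(CH₃SO₃H (MsOH)) ≈ -1.9
trifluoroacetate: pKₐ(CF₃COOH) ≈ 0.2 — strongly electron-withdrawing CF₃ stabilises the carboxylate
formate: pKₐ(HCOOH) ≈ 3.8
HS⁻: pKₐ(H₂S) ≈ 7 — larger and more polarisable than the oxygen analogue
PhO⁻: pKₐ(C₆H₅OH (phenol)) ≈ 10 — resonance into the ring helps, but still a poor LG
hydroxide: pKₐ(H₂O) ≈ 15.7 — strong base; essentially never leaves without prior activation
The question asks for worst first, so the sequence is read in increasing leaving-group ability.

hydroxide < PhO⁻ < HS⁻ < formate < trifluoroacetate < mesylate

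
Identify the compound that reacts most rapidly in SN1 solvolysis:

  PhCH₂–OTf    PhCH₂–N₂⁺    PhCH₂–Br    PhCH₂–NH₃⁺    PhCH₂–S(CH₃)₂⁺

PhCH₂–N₂⁺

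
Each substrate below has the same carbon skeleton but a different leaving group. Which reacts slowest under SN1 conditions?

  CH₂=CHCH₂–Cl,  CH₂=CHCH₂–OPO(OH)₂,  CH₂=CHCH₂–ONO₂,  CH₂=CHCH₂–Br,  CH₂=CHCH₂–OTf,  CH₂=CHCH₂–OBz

CH₂=CHCH₂–OBz

With the same alkyl group throughout, only the leaving group differentiates the rates.
Leaving-group ability tracks the stability of the departed species; conjugate-acid pKₐ is the usual yardstick (lower pKₐ → better LG).
CH₂=CHCH₂–OTf loses OTf⁻: pKₐ(CF₃SO₃H (triflic acid)) ≈ -14
CH₂=CHCH₂–Br loses Br⁻: pKₐ(HBr) ≈ -9
CH₂=CHCH₂–Cl loses Cl⁻: pKₐ(HCl) ≈ -7
CH₂=CHCH₂–ONO₂ loses NO₃⁻: pKₐ(HNO₃) ≈ -1.3
CH₂=CHCH₂–OPO(OH)₂ loses H₂PO₄⁻: pKₐ(H₃PO₄) ≈ 2.1
CH₂=CHCH₂–OBz loses PhCOO⁻: pKₐ(C₆H₅COOH) ≈ 4.2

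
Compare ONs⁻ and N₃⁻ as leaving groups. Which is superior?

ONs⁻

ONs⁻ is the better leaving group.
pKₐ(p-O₂NC₆H₄SO₃H) ≈ -3.5 versus pKₐ(HN₃) ≈ 4.7: ONs⁻ is the much weaker base.
P-nitro group further stabilises the sulfonate.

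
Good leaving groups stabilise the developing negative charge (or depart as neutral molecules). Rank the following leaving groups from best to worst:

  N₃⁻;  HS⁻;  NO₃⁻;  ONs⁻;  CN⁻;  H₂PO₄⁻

ONs⁻ > NO₃⁻ > H₂PO₄⁻ > N₃⁻ > HS⁻ > CN⁻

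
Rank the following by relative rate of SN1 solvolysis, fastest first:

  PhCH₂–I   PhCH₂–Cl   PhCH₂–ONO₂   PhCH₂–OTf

Same R in every case — rank the leaving groups.
A good leaving group is a weak base: the lower the pKₐ of its conjugate acid, the more readily it departs.
PhCH₂–OTf loses OTf⁻: pKₐ(CF₃SO₃H (triflic acid)) ≈ -14
PhCH₂–I loses I⁻: pKₐ(HI) ≈ -10
PhCH₂–Cl loses Cl⁻: pKₐ(HCl) ≈ -7
PhCH₂–ONO₂ loses NO₃⁻: pKₐ(HNO₃) ≈ -1.3

PhCH₂–OTf > PhCH₂–I > PhCH₂–Cl > PhCH₂–ONO₂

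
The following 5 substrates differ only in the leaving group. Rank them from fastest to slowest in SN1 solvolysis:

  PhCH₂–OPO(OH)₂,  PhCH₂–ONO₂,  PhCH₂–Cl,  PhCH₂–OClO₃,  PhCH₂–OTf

Same R in every case — rank the leaving groups.
A good leaving group is a weak base: the lower the pKₐ of its conjugate acid, the more readily it departs.
PhCH₂–OTf loses OTf⁻: pKₐ(CF₃SO₃H (triflic acid)) ≈ -14
PhCH₂–OClO₃ loses ClO₄⁻: pKₐ(HClO₄) ≈ -10
PhCH₂–Cl loses Cl⁻: pKₐ(HCl) ≈ -7
PhCH₂–ONO₂ loses NO₃⁻: pKₐ(HNO₃) ≈ -1.3
PhCH₂–OPO(OH)₂ loses H₂PO₄⁻: pKₐ(H₃PO₄) ≈ 2.1

PhCH₂–OTf > PhCH₂–OClO₃ > PhCH₂–Cl > PhCH₂–ONO₂ > PhCH₂–OPO(OH)₂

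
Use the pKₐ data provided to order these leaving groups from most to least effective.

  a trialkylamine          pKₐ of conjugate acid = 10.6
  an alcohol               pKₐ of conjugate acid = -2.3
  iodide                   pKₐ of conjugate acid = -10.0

Lower conjugate-acid pKₐ ⇒ weaker base ⇒ better leaving group.
Sorting by the given values: iodide (-10.0), an alcohol (-2.3), a trialkylamine (10.6).

iodide > an alcohol > a trialkylamine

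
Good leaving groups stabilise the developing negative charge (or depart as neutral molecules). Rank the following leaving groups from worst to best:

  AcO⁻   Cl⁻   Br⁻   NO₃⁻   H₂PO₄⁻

AcO⁻ < H₂PO₄⁻ < NO₃⁻ < Cl⁻ < Br⁻

Leaving-group ability tracks the stability of the departed species; conjugate-acid pKₐ is the usual yardstick (lower pKₐ → better LG).
Br⁻: pKₐ(HBr) ≈ -9
Cl⁻: pKₐ(HCl) ≈ -7
NO₃⁻: pKₐ(HNO₃) ≈ -1.3
H₂PO₄⁻: pKₐ(H₃PO₄) ≈ 2.1
AcO⁻: pKₐ(CH₃COOH) ≈ 4.8
Listed from poorest to best leaving group as asked.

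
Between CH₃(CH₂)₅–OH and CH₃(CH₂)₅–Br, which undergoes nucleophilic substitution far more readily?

CH₃(CH₂)₅–Br

From CH₃(CH₂)₅–OH the departing group would be OH⁻ (pKₐ(H₂O) ≈ 15.7). Strong base; essentially never leaves without prior activation.
From CH₃(CH₂)₅–Br the leaving group is Br⁻ (pKₐ(HBr) ≈ -9). Weak base; good leaving group.
(In practice CH₃(CH₂)₅–Br is made from CH₃(CH₂)₅–OH by treatment with PBr₃, replacing the hydroxyl with bromide.)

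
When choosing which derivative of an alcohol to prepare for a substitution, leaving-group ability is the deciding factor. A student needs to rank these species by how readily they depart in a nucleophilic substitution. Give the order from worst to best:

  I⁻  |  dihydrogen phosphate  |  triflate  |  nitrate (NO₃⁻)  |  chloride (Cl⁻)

dihydrogen phosphate < nitrate (NO₃⁻) < chloride (Cl⁻) < I⁻ < triflate

triflate: pKₐ(CF₃SO₃H (triflic acid)) ≈ -14 — charge spread over three oxygens and a CF₃ group; the premier leaving group in synthesis
I⁻: pKₐ(HI) ≈ -10
chloride (Cl⁻): pKₐ(HCl) ≈ -7
nitrate (NO₃⁻): pKₐ(HNO₃) ≈ -1.3 — resonance-delocalised over three oxygens
dihydrogen phosphate: pKₐ(H₃PO₄) ≈ 2.1
Reversing gives the worst-to-best order requested.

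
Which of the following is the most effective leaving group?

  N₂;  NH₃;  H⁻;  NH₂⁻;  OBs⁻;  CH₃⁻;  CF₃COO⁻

N₂: no meaningful conjugate acid; N₂ departs as an exceptionally stable neutral molecule
OBs⁻: pKₐ(p-BrC₆H₄SO₃H) ≈ -2.8
CF₃COO⁻: pKₐ(CF₃COOH) ≈ 0.2
NH₃: pKₐ(NH₄⁺) ≈ 9.2
H⁻: pKₐ(H₂) ≈ 36
NH₂⁻: pKₐ(NH₃) ≈ 38
CH₃⁻: pKₐ(CH₄) ≈ 48

N₂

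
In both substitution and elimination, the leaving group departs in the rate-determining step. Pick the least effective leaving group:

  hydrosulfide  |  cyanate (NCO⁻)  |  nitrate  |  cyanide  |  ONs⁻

Leaving-group ability tracks the stability of the departed species; conjugate-acid pKₐ is the usual yardstick (lower pKₐ → better LG).
ONs⁻: pKₐ(p-O₂NC₆H₄SO₃H) ≈ -3.5
nitrate: pKₐ(HNO₃) ≈ -1.3
cyanate (NCO⁻): pKₐ(HOCN) ≈ 3.5
hydrosulfide: pKₐ(H₂S) ≈ 7
cyanide: pKₐ(HCN) ≈ 9.2

cyanide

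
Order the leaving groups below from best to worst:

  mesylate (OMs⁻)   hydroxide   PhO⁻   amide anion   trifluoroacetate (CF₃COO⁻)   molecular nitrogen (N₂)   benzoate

molecular nitrogen (N₂) > mesylate (OMs⁻) > trifluoroacetate (CF₃COO⁻) > benzoate > PhO⁻ > hydroxide > amide anion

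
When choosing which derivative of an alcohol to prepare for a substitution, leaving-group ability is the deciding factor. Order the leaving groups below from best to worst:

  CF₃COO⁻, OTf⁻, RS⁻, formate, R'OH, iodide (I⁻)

OTf⁻ > iodide (I⁻) > R'OH > CF₃COO⁻ > formate > RS⁻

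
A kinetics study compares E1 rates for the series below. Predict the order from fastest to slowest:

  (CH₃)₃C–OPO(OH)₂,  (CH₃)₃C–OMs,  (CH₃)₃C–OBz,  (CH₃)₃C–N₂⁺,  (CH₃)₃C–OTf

Same R in every case — rank the leaving groups.
A good leaving group is a weak base: the lower the pKₐ of its conjugate acid, the more readily it departs.
(CH₃)₃C–N₂⁺ loses N₂: no meaningful conjugate acid; N₂ departs as an exceptionally stable neutral molecule
(CH₃)₃C–OTf loses OTf⁻: pKₐ(CF₃SO₃H (triflic acid)) ≈ -14
(CH₃)₃C–OMs loses OMs⁻: pKₐ(CH₃SO₃H (MsOH)) ≈ -1.9
(CH₃)₃C–OPO(OH)₂ loses H₂PO₄⁻: pKₐ(H₃PO₄) ≈ 2.1
(CH₃)₃C–OBz loses PhCOO⁻: pKₐ(C₆H₅COOH) ≈ 4.2

(CH₃)₃C–N₂⁺ > (CH₃)₃C–OTf > (CH₃)₃C–OMs > (CH₃)₃C–OPO(OH)₂ > (CH₃)₃C–OBz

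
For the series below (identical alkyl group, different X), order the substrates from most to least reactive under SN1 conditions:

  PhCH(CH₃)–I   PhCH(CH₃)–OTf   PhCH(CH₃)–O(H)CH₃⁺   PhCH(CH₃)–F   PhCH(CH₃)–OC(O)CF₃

PhCH(CH₃)–OTf > PhCH(CH₃)–I > PhCH(CH₃)–O(H)CH₃⁺ > PhCH(CH₃)–OC(O)CF₃ > PhCH(CH₃)–F

Same R in every case — rank the leaving groups.
Rank by basicity of the departing species: weakest base leaves most easily.
PhCH(CH₃)–OTf loses OTf⁻: pKₐ(CF₃SO₃H (triflic acid)) ≈ -14
PhCH(CH₃)–I loses I⁻: pKₐ(HI) ≈ -10
PhCH(CH₃)–O(H)CH₃⁺ loses R'OH: pKₐ(R'OH₂⁺) ≈ -2.4
PhCH(CH₃)–OC(O)CF₃ loses CF₃COO⁻: pKₐ(CF₃COOH) ≈ 0.2
PhCH(CH₃)–F loses F⁻: pKₐ(HF) ≈ 3.2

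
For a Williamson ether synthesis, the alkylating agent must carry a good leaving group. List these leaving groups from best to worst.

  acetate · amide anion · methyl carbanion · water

water > acetate > amide anion > methyl carbanion

A good leaving group is a weak base: the lower the pKₐ of its conjugate acid, the more readily it departs.
water: pKₐ(H₃O⁺) ≈ -1.7
acetate: pKₐ(CH₃COOH) ≈ 4.8
amide anion: pKₐ(NH₃) ≈ 38
methyl carbanion: pKₐ(CH₄) ≈ 48 — unstabilised carbanion; the worst conceivable leaving group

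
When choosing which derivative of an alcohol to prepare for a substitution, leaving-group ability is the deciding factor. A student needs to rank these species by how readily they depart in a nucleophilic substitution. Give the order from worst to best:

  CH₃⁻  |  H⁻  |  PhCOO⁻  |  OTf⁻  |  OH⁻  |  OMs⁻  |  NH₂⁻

CH₃⁻ < NH₂⁻ < H⁻ < OH⁻ < PhCOO⁻ < OMs⁻ < OTf⁻

OTf⁻: pKₐ(CF₃SO₃H (triflic acid)) ≈ -14 — charge spread over three oxygens and a CF₃ group; the premier leaving group in synthesis
OMs⁻: pKₐ(CH₃SO₃H (MsOH)) ≈ -1.9 — resonance-delocalised alkanesulfonate
PhCOO⁻: pKₐ(C₆H₅COOH) ≈ 4.2
OH⁻: pKₐ(H₂O) ≈ 15.7 — strong base; essentially never leaves without prior activation
H⁻: pKₐ(H₂) ≈ 36 — extremely strong base; leaves only in special hydride-transfer contexts
NH₂⁻: pKₐ(NH₃) ≈ 38 — extremely strong base; never a leaving group
CH₃⁻: pKₐ(CH₄) ≈ 48
Listed from poorest to best leaving group as asked.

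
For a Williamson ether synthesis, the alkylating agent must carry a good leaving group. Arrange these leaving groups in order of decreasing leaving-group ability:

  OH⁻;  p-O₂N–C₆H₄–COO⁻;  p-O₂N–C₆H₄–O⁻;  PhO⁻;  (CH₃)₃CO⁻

p-O₂N–C₆H₄–COO⁻ > p-O₂N–C₆H₄–O⁻ > PhO⁻ > OH⁻ > (CH₃)₃CO⁻

Leaving-group ability tracks the stability of the departed species; conjugate-acid pKₐ is the usual yardstick (lower pKₐ → better LG).
p-O₂N–C₆H₄–COO⁻: pKₐ(p-nitrobenzoic acid) ≈ 3.4 — electron-withdrawing nitro group stabilises the carboxylate
p-O₂N–C₆H₄–O⁻: pKₐ(p-nitrophenol) ≈ 7.2
PhO⁻: pKₐ(C₆H₅OH (phenol)) ≈ 10
OH⁻: pKₐ(H₂O) ≈ 15.7
(CH₃)₃CO⁻: pKₐ(t-BuOH) ≈ 18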